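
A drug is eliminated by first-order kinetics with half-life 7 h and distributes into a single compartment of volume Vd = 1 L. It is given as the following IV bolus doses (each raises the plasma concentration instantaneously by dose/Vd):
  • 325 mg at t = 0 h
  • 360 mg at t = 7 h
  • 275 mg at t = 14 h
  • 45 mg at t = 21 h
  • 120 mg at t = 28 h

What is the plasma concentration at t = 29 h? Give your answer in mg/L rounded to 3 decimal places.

250.489 mg/L

k = ln 2 / 7 = 0.09902 per h
Dose 1 (325 mg at t=0 h): 325·exp(−0.09902·29) = 18.398 mg/L
Dose 2 (360 mg at t=7 h): 360·exp(−0.09902·22) = 40.758 mg/L
Dose 3 (275 mg at t=14 h): 275·exp(−0.09902·15) = 62.269 mg/L
Dose 4 (45 mg at t=21 h): 45·exp(−0.09902·8) = 20.379 mg/L
Dose 5 (120 mg at t=28 h): 120·exp(−0.09902·1) = 108.687 mg/L
C(29) = 18.398 + 40.758 + 62.269 + 20.379 + 108.687 = 250.489 mg/L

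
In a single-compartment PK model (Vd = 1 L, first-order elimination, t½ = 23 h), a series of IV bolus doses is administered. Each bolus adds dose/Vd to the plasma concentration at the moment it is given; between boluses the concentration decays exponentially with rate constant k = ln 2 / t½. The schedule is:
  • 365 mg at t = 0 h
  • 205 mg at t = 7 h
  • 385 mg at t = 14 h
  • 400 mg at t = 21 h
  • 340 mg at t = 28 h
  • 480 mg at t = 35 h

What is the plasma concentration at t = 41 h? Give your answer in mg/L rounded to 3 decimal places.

1199.623 mg/L

k = ln 2 / 23 = 0.03014 per h
Dose 1 (365 mg at t=0 h): 365·exp(−0.03014·41) = 106.090 mg/L
Dose 2 (205 mg at t=7 h): 205·exp(−0.03014·34) = 73.579 mg/L
Dose 3 (385 mg at t=14 h): 385·exp(−0.03014·27) = 170.639 mg/L
Dose 4 (400 mg at t=21 h): 400·exp(−0.03014·20) = 218.925 mg/L
Dose 5 (340 mg at t=28 h): 340·exp(−0.03014·13) = 229.790 mg/L
Dose 6 (480 mg at t=35 h): 480·exp(−0.03014·6) = 400.601 mg/L
C(41) = 106.090 + 73.579 + 170.639 + 218.925 + 229.790 + 400.601 = 1199.623 mg/L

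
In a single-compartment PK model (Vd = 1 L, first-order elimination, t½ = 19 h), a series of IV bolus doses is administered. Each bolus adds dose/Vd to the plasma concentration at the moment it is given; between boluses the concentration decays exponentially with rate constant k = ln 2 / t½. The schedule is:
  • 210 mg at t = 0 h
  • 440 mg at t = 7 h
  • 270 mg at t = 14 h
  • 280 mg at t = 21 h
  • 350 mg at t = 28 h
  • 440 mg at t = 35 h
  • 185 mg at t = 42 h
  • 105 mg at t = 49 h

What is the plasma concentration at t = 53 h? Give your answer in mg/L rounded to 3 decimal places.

848.104 mg/L

k = ln 2 / 19 = 0.03648 per h
Dose 1 (210 mg at t=0 h): 210·exp(−0.03648·53) = 30.374 mg/L
Dose 2 (440 mg at t=7 h): 440·exp(−0.03648·46) = 82.157 mg/L
Dose 3 (270 mg at t=14 h): 270·exp(−0.03648·39) = 65.082 mg/L
Dose 4 (280 mg at t=21 h): 280·exp(−0.03648·32) = 87.128 mg/L
Dose 5 (350 mg at t=28 h): 350·exp(−0.03648·25) = 140.597 mg/L
Dose 6 (440 mg at t=35 h): 440·exp(−0.03648·18) = 228.174 mg/L
Dose 7 (185 mg at t=42 h): 185·exp(−0.03648·11) = 123.849 mg/L
Dose 8 (105 mg at t=49 h): 105·exp(−0.03648·4) = 90.743 mg/L
C(53) = 30.374 + 82.157 + 65.082 + 87.128 + 140.597 + 228.174 + 123.849 + 90.743 = 848.104 mg/L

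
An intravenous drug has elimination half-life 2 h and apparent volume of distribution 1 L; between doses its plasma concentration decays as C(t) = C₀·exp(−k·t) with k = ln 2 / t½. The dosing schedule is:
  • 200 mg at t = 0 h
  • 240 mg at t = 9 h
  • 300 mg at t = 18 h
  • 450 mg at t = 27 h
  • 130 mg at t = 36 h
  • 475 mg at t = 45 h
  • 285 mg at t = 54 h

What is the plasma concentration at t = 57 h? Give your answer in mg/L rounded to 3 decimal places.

108.289 mg/L

k = ln 2 / 2 = 0.34657 per h
Dose 1 (200 mg at t=0 h): 200·exp(−0.34657·57) = 0.000 mg/L
Dose 2 (240 mg at t=9 h): 240·exp(−0.34657·48) = 0.000 mg/L
Dose 3 (300 mg at t=18 h): 300·exp(−0.34657·39) = 0.000 mg/L
Dose 4 (450 mg at t=27 h): 450·exp(−0.34657·30) = 0.014 mg/L
Dose 5 (130 mg at t=36 h): 130·exp(−0.34657·21) = 0.090 mg/L
Dose 6 (475 mg at t=45 h): 475·exp(−0.34657·12) = 7.422 mg/L
Dose 7 (285 mg at t=54 h): 285·exp(−0.34657·3) = 100.763 mg/L
C(57) = 0.000 + 0.000 + 0.000 + 0.014 + 0.090 + 7.422 + 100.763 = 108.289 mg/L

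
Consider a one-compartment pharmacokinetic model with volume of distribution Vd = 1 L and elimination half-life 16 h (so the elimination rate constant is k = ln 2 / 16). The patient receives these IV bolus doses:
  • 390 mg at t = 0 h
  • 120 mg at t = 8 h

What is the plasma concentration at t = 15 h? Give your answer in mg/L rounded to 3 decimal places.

k = ln 2 / 16 = 0.04332 per h
Dose 1 (390 mg at t=0 h): 390·exp(−0.04332·15) = 203.633 mg/L
Dose 2 (120 mg at t=8 h): 120·exp(−0.04332·7) = 88.610 mg/L
C(15) = 203.633 + 88.610 = 292.243 mg/L

292.243 mg/L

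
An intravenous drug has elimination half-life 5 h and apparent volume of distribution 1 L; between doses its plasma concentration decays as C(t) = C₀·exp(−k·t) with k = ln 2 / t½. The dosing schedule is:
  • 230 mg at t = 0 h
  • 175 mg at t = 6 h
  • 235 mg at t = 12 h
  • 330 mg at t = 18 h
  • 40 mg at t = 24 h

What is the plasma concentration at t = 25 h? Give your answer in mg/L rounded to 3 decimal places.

k = ln 2 / 5 = 0.13863 per h
Dose 1 (230 mg at t=0 h): 230·exp(−0.13863·25) = 7.188 mg/L
Dose 2 (175 mg at t=6 h): 175·exp(−0.13863·19) = 12.564 mg/L
Dose 3 (235 mg at t=12 h): 235·exp(−0.13863·13) = 38.761 mg/L
Dose 4 (330 mg at t=18 h): 330·exp(−0.13863·7) = 125.047 mg/L
Dose 5 (40 mg at t=24 h): 40·exp(−0.13863·1) = 34.822 mg/L
C(25) = 7.188 + 12.564 + 38.761 + 125.047 + 34.822 = 218.381 mg/L

218.381 mg/L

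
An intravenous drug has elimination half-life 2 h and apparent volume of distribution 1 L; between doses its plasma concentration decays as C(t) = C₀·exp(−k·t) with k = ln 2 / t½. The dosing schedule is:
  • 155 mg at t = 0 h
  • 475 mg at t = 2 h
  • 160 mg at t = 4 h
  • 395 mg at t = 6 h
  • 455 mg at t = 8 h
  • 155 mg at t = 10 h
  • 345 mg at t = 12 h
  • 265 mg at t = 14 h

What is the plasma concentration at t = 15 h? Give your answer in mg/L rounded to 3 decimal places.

k = ln 2 / 2 = 0.34657 per h
Dose 1 (155 mg at t=0 h): 155·exp(−0.34657·15) = 0.856 mg/L
Dose 2 (475 mg at t=2 h): 475·exp(−0.34657·13) = 5.248 mg/L
Dose 3 (160 mg at t=4 h): 160·exp(−0.34657·11) = 3.536 mg/L
Dose 4 (395 mg at t=6 h): 395·exp(−0.34657·9) = 17.457 mg/L
Dose 5 (455 mg at t=8 h): 455·exp(−0.34657·7) = 40.217 mg/L
Dose 6 (155 mg at t=10 h): 155·exp(−0.34657·5) = 27.400 mg/L
Dose 7 (345 mg at t=12 h): 345·exp(−0.34657·3) = 121.976 mg/L
Dose 8 (265 mg at t=14 h): 265·exp(−0.34657·1) = 187.383 mg/L
C(15) = 0.856 + 5.248 + 3.536 + 17.457 + 40.217 + 27.400 + 121.976 + 187.383 = 404.073 mg/L

404.073 mg/L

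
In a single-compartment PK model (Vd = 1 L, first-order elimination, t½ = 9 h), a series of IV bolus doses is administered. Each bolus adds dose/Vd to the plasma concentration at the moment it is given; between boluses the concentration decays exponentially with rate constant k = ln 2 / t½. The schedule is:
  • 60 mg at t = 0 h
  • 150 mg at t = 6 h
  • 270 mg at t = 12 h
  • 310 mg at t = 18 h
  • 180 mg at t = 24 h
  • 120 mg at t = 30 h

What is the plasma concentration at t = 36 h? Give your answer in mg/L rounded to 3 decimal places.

k = ln 2 / 9 = 0.07702 per h
Dose 1 (60 mg at t=0 h): 60·exp(−0.07702·36) = 3.750 mg/L
Dose 2 (150 mg at t=6 h): 150·exp(−0.07702·30) = 14.882 mg/L
Dose 3 (270 mg at t=12 h): 270·exp(−0.07702·24) = 42.522 mg/L
Dose 4 (310 mg at t=18 h): 310·exp(−0.07702·18) = 77.500 mg/L
Dose 5 (180 mg at t=24 h): 180·exp(−0.07702·12) = 71.433 mg/L
Dose 6 (120 mg at t=30 h): 120·exp(−0.07702·6) = 75.595 mg/L
C(36) = 3.750 + 14.882 + 42.522 + 77.500 + 71.433 + 75.595 = 285.683 mg/L

285.683 mg/L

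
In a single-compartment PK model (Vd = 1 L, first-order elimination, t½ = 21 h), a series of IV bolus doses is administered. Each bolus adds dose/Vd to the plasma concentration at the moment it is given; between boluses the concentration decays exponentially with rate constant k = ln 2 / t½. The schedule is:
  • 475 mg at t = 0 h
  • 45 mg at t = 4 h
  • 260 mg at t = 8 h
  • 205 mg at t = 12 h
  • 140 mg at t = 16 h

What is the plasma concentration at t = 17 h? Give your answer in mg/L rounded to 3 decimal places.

802.766 mg/L

k = ln 2 / 21 = 0.03301 per h
Dose 1 (475 mg at t=0 h): 475·exp(−0.03301·17) = 271.021 mg/L
Dose 2 (45 mg at t=4 h): 45·exp(−0.03301·13) = 29.300 mg/L
Dose 3 (260 mg at t=8 h): 260·exp(−0.03301·9) = 193.179 mg/L
Dose 4 (205 mg at t=12 h): 205·exp(−0.03301·5) = 173.812 mg/L
Dose 5 (140 mg at t=16 h): 140·exp(−0.03301·1) = 135.454 mg/L
C(17) = 271.021 + 29.300 + 193.179 + 173.812 + 135.454 = 802.766 mg/L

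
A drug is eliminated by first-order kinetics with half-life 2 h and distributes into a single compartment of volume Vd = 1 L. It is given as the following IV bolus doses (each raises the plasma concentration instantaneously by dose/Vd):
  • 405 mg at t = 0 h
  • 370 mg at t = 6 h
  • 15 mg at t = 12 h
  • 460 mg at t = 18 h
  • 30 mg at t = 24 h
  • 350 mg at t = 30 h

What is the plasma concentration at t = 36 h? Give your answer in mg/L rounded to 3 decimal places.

k = ln 2 / 2 = 0.34657 per h
Dose 1 (405 mg at t=0 h): 405·exp(−0.34657·36) = 0.002 mg/L
Dose 2 (370 mg at t=6 h): 370·exp(−0.34657·30) = 0.011 mg/L
Dose 3 (15 mg at t=12 h): 15·exp(−0.34657·24) = 0.004 mg/L
Dose 4 (460 mg at t=18 h): 460·exp(−0.34657·18) = 0.898 mg/L
Dose 5 (30 mg at t=24 h): 30·exp(−0.34657·12) = 0.469 mg/L
Dose 6 (350 mg at t=30 h): 350·exp(−0.34657·6) = 43.750 mg/L
C(36) = 0.002 + 0.011 + 0.004 + 0.898 + 0.469 + 43.750 = 45.134 mg/L

45.134 mg/L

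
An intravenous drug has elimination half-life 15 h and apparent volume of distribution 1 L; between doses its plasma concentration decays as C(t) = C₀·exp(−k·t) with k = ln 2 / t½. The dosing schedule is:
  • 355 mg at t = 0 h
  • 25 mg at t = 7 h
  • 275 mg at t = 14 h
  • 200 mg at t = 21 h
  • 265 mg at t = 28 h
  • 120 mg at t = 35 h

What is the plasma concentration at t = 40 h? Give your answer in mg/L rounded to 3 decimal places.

k = ln 2 / 15 = 0.04621 per h
Dose 1 (355 mg at t=0 h): 355·exp(−0.04621·40) = 55.909 mg/L
Dose 2 (25 mg at t=7 h): 25·exp(−0.04621·33) = 5.441 mg/L
Dose 3 (275 mg at t=14 h): 275·exp(−0.04621·26) = 82.708 mg/L
Dose 4 (200 mg at t=21 h): 200·exp(−0.04621·19) = 83.124 mg/L
Dose 5 (265 mg at t=28 h): 265·exp(−0.04621·12) = 152.203 mg/L
Dose 6 (120 mg at t=35 h): 120·exp(−0.04621·5) = 95.244 mg/L
C(40) = 55.909 + 5.441 + 82.708 + 83.124 + 152.203 + 95.244 = 474.628 mg/L

474.628 mg/L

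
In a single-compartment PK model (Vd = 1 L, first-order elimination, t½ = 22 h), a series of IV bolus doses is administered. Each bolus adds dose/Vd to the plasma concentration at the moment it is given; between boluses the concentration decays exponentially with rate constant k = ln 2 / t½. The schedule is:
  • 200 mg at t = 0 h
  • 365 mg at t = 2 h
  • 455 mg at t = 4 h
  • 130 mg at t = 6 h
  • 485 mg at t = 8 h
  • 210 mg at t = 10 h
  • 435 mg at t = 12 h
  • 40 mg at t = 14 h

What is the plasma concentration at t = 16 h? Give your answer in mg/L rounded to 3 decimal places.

k = ln 2 / 22 = 0.03151 per h
Dose 1 (200 mg at t=0 h): 200·exp(−0.03151·16) = 120.809 mg/L
Dose 2 (365 mg at t=2 h): 365·exp(−0.03151·14) = 234.816 mg/L
Dose 3 (455 mg at t=4 h): 455·exp(−0.03151·12) = 311.755 mg/L
Dose 4 (130 mg at t=6 h): 130·exp(−0.03151·10) = 94.866 mg/L
Dose 5 (485 mg at t=8 h): 485·exp(−0.03151·8) = 376.944 mg/L
Dose 6 (210 mg at t=10 h): 210·exp(−0.03151·6) = 173.828 mg/L
Dose 7 (435 mg at t=12 h): 435·exp(−0.03151·4) = 383.492 mg/L
Dose 8 (40 mg at t=14 h): 40·exp(−0.03151·2) = 37.557 mg/L
C(16) = 120.809 + 234.816 + 311.755 + 94.866 + 376.944 + 173.828 + 383.492 + 37.557 = 1734.067 mg/L

1734.067 mg/L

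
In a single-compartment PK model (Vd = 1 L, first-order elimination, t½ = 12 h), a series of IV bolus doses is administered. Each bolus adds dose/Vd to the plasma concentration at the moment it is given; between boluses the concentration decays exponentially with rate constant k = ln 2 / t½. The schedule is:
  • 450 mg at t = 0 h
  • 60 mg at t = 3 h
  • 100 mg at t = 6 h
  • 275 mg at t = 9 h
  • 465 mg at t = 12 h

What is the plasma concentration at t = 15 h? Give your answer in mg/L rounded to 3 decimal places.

864.133 mg/L

k = ln 2 / 12 = 0.05776 per h
Dose 1 (450 mg at t=0 h): 450·exp(−0.05776·15) = 189.202 mg/L
Dose 2 (60 mg at t=3 h): 60·exp(−0.05776·12) = 30.000 mg/L
Dose 3 (100 mg at t=6 h): 100·exp(−0.05776·9) = 59.460 mg/L
Dose 4 (275 mg at t=9 h): 275·exp(−0.05776·6) = 194.454 mg/L
Dose 5 (465 mg at t=12 h): 465·exp(−0.05776·3) = 391.017 mg/L
C(15) = 189.202 + 30.000 + 59.460 + 194.454 + 391.017 = 864.133 mg/L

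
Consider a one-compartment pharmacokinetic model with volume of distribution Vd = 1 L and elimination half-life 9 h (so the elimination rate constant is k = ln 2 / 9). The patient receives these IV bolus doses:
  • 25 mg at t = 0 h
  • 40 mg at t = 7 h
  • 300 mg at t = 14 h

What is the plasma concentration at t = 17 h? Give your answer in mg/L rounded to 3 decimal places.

k = ln 2 / 9 = 0.07702 per h
Dose 1 (25 mg at t=0 h): 25·exp(−0.07702·17) = 6.750 mg/L
Dose 2 (40 mg at t=7 h): 40·exp(−0.07702·10) = 18.517 mg/L
Dose 3 (300 mg at t=14 h): 300·exp(−0.07702·3) = 238.110 mg/L
C(17) = 6.750 + 18.517 + 238.110 = 263.378 mg/L

263.378 mg/L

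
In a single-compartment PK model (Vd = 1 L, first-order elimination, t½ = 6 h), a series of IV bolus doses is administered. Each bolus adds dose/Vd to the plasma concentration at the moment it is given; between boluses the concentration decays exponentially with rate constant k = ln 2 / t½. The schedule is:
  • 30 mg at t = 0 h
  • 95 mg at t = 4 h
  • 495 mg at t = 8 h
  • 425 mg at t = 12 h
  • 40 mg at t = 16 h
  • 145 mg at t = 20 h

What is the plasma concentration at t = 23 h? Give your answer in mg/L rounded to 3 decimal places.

339.799 mg/L

k = ln 2 / 6 = 0.11552 per h
Dose 1 (30 mg at t=0 h): 30·exp(−0.11552·23) = 2.105 mg/L
Dose 2 (95 mg at t=4 h): 95·exp(−0.11552·19) = 10.579 mg/L
Dose 3 (495 mg at t=8 h): 495·exp(−0.11552·15) = 87.504 mg/L
Dose 4 (425 mg at t=12 h): 425·exp(−0.11552·11) = 119.262 mg/L
Dose 5 (40 mg at t=16 h): 40·exp(−0.11552·7) = 17.818 mg/L
Dose 6 (145 mg at t=20 h): 145·exp(−0.11552·3) = 102.530 mg/L
C(23) = 2.105 + 10.579 + 87.504 + 119.262 + 17.818 + 102.530 = 339.799 mg/L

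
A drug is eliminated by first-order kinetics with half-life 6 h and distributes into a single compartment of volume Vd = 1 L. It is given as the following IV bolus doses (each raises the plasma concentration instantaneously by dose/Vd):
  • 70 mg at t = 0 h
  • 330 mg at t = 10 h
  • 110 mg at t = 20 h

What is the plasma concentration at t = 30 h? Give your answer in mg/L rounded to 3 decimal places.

69.575 mg/L

k = ln 2 / 6 = 0.11552 per h
Dose 1 (70 mg at t=0 h): 70·exp(−0.11552·30) = 2.188 mg/L
Dose 2 (330 mg at t=10 h): 330·exp(−0.11552·20) = 32.740 mg/L
Dose 3 (110 mg at t=20 h): 110·exp(−0.11552·10) = 34.648 mg/L
C(30) = 2.188 + 32.740 + 34.648 = 69.575 mg/L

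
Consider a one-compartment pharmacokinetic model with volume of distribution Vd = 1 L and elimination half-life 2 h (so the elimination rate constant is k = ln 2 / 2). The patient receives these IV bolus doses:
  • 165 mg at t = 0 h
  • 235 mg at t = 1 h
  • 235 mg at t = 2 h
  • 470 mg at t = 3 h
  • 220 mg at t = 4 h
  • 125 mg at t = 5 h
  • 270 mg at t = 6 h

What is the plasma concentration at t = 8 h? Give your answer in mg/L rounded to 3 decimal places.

k = ln 2 / 2 = 0.34657 per h
Dose 1 (165 mg at t=0 h): 165·exp(−0.34657·8) = 10.312 mg/L
Dose 2 (235 mg at t=1 h): 235·exp(−0.34657·7) = 20.771 mg/L
Dose 3 (235 mg at t=2 h): 235·exp(−0.34657·6) = 29.375 mg/L
Dose 4 (470 mg at t=3 h): 470·exp(−0.34657·5) = 83.085 mg/L
Dose 5 (220 mg at t=4 h): 220·exp(−0.34657·4) = 55.000 mg/L
Dose 6 (125 mg at t=5 h): 125·exp(−0.34657·3) = 44.194 mg/L
Dose 7 (270 mg at t=6 h): 270·exp(−0.34657·2) = 135.000 mg/L
C(8) = 10.312 + 20.771 + 29.375 + 83.085 + 55.000 + 44.194 + 135.000 = 377.738 mg/L

377.738 mg/L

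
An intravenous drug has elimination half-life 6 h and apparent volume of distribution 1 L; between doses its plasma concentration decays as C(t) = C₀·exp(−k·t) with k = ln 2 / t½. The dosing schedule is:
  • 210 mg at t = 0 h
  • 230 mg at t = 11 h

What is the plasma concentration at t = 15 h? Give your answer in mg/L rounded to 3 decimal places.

k = ln 2 / 6 = 0.11552 per h
Dose 1 (210 mg at t=0 h): 210·exp(−0.11552·15) = 37.123 mg/L
Dose 2 (230 mg at t=11 h): 230·exp(−0.11552·4) = 144.891 mg/L
C(15) = 37.123 + 144.891 = 182.014 mg/L

182.014 mg/L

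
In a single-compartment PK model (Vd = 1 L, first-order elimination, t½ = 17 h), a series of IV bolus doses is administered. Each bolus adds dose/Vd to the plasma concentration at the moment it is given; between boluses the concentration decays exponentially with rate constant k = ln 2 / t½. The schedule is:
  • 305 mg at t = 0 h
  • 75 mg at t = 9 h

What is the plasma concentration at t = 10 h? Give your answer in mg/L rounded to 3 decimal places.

274.876 mg/L

k = ln 2 / 17 = 0.04077 per h
Dose 1 (305 mg at t=0 h): 305·exp(−0.04077·10) = 202.873 mg/L
Dose 2 (75 mg at t=9 h): 75·exp(−0.04077·1) = 72.004 mg/L
C(10) = 202.873 + 72.004 = 274.876 mg/L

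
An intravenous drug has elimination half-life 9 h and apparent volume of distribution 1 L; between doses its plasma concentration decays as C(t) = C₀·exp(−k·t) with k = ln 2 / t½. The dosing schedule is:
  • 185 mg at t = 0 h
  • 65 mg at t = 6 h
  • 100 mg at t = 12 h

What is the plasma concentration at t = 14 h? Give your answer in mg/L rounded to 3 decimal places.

k = ln 2 / 9 = 0.07702 per h
Dose 1 (185 mg at t=0 h): 185·exp(−0.07702·14) = 62.937 mg/L
Dose 2 (65 mg at t=6 h): 65·exp(−0.07702·8) = 35.102 mg/L
Dose 3 (100 mg at t=12 h): 100·exp(−0.07702·2) = 85.724 mg/L
C(14) = 62.937 + 35.102 + 85.724 = 183.763 mg/L

183.763 mg/L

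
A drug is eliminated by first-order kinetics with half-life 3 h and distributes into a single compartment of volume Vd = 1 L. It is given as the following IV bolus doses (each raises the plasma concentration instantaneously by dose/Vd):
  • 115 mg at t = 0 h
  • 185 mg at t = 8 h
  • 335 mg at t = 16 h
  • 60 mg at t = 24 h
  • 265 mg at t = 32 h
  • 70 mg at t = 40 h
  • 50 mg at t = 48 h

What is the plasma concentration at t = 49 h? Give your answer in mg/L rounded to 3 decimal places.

k = ln 2 / 3 = 0.23105 per h
Dose 1 (115 mg at t=0 h): 115·exp(−0.23105·49) = 0.001 mg/L
Dose 2 (185 mg at t=8 h): 185·exp(−0.23105·41) = 0.014 mg/L
Dose 3 (335 mg at t=16 h): 335·exp(−0.23105·33) = 0.164 mg/L
Dose 4 (60 mg at t=24 h): 60·exp(−0.23105·25) = 0.186 mg/L
Dose 5 (265 mg at t=32 h): 265·exp(−0.23105·17) = 5.217 mg/L
Dose 6 (70 mg at t=40 h): 70·exp(−0.23105·9) = 8.750 mg/L
Dose 7 (50 mg at t=48 h): 50·exp(−0.23105·1) = 39.685 mg/L
C(49) = 0.001 + 0.014 + 0.164 + 0.186 + 5.217 + 8.750 + 39.685 = 54.017 mg/L

54.017 mg/L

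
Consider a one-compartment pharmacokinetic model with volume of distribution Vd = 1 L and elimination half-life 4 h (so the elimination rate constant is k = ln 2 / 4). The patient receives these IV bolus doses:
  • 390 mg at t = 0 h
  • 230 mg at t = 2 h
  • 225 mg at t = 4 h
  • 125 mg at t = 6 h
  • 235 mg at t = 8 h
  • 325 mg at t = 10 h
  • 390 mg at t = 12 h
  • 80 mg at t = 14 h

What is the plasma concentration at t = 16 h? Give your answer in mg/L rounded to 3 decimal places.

k = ln 2 / 4 = 0.17329 per h
Dose 1 (390 mg at t=0 h): 390·exp(−0.17329·16) = 24.375 mg/L
Dose 2 (230 mg at t=2 h): 230·exp(−0.17329·14) = 20.329 mg/L
Dose 3 (225 mg at t=4 h): 225·exp(−0.17329·12) = 28.125 mg/L
Dose 4 (125 mg at t=6 h): 125·exp(−0.17329·10) = 22.097 mg/L
Dose 5 (235 mg at t=8 h): 235·exp(−0.17329·8) = 58.750 mg/L
Dose 6 (325 mg at t=10 h): 325·exp(−0.17329·6) = 114.905 mg/L
Dose 7 (390 mg at t=12 h): 390·exp(−0.17329·4) = 195.000 mg/L
Dose 8 (80 mg at t=14 h): 80·exp(−0.17329·2) = 56.569 mg/L
C(16) = 24.375 + 20.329 + 28.125 + 22.097 + 58.750 + 114.905 + 195.000 + 56.569 = 520.150 mg/L

520.150 mg/L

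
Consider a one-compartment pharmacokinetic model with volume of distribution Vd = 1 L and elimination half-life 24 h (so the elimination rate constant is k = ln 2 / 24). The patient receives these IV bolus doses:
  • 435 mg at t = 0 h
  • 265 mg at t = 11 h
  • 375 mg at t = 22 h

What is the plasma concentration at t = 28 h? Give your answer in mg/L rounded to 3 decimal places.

671.294 mg/L

k = ln 2 / 24 = 0.02888 per h
Dose 1 (435 mg at t=0 h): 435·exp(−0.02888·28) = 193.770 mg/L
Dose 2 (265 mg at t=11 h): 265·exp(−0.02888·17) = 162.187 mg/L
Dose 3 (375 mg at t=22 h): 375·exp(−0.02888·6) = 315.336 mg/L
C(28) = 193.770 + 162.187 + 315.336 = 671.294 mg/L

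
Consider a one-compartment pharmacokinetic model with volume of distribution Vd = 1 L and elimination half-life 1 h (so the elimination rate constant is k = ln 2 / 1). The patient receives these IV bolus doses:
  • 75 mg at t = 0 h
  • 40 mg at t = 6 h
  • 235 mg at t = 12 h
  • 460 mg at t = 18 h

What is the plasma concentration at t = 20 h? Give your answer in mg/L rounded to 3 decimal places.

k = ln 2 / 1 = 0.69315 per h
Dose 1 (75 mg at t=0 h): 75·exp(−0.69315·20) = 0.000 mg/L
Dose 2 (40 mg at t=6 h): 40·exp(−0.69315·14) = 0.002 mg/L
Dose 3 (235 mg at t=12 h): 235·exp(−0.69315·8) = 0.918 mg/L
Dose 4 (460 mg at t=18 h): 460·exp(−0.69315·2) = 115.000 mg/L
C(20) = 0.000 + 0.002 + 0.918 + 115.000 = 115.920 mg/L

115.920 mg/L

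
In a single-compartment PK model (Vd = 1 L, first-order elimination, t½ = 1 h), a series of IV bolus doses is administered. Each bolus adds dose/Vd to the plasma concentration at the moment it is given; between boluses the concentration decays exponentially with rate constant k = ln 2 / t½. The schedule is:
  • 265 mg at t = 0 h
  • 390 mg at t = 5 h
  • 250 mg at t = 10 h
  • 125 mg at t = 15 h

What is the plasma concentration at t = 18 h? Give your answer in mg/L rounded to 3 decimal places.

16.650 mg/L

k = ln 2 / 1 = 0.69315 per h
Dose 1 (265 mg at t=0 h): 265·exp(−0.69315·18) = 0.001 mg/L
Dose 2 (390 mg at t=5 h): 390·exp(−0.69315·13) = 0.048 mg/L
Dose 3 (250 mg at t=10 h): 250·exp(−0.69315·8) = 0.977 mg/L
Dose 4 (125 mg at t=15 h): 125·exp(−0.69315·3) = 15.625 mg/L
C(18) = 0.001 + 0.048 + 0.977 + 15.625 = 16.650 mg/L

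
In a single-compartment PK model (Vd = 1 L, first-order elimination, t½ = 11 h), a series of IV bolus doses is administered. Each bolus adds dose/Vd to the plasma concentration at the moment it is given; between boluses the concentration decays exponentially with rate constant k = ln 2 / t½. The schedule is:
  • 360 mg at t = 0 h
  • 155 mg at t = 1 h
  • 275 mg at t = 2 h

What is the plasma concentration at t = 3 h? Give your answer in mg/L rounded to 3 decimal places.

692.844 mg/L

k = ln 2 / 11 = 0.06301 per h
Dose 1 (360 mg at t=0 h): 360·exp(−0.06301·3) = 297.991 mg/L
Dose 2 (155 mg at t=1 h): 155·exp(−0.06301·2) = 136.647 mg/L
Dose 3 (275 mg at t=2 h): 275·exp(−0.06301·1) = 258.206 mg/L
C(3) = 297.991 + 136.647 + 258.206 = 692.844 mg/L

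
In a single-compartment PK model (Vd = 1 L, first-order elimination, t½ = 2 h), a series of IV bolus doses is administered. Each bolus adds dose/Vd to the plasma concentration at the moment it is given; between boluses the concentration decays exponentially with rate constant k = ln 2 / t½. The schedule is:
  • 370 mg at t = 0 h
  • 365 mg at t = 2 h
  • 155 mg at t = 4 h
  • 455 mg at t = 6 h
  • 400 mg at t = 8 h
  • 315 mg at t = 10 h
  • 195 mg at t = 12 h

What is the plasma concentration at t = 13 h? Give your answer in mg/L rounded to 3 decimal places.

k = ln 2 / 2 = 0.34657 per h
Dose 1 (370 mg at t=0 h): 370·exp(−0.34657·13) = 4.088 mg/L
Dose 2 (365 mg at t=2 h): 365·exp(−0.34657·11) = 8.065 mg/L
Dose 3 (155 mg at t=4 h): 155·exp(−0.34657·9) = 6.850 mg/L
Dose 4 (455 mg at t=6 h): 455·exp(−0.34657·7) = 40.217 mg/L
Dose 5 (400 mg at t=8 h): 400·exp(−0.34657·5) = 70.711 mg/L
Dose 6 (315 mg at t=10 h): 315·exp(−0.34657·3) = 111.369 mg/L
Dose 7 (195 mg at t=12 h): 195·exp(−0.34657·1) = 137.886 mg/L
C(13) = 4.088 + 8.065 + 6.850 + 40.217 + 70.711 + 111.369 + 137.886 = 379.186 mg/L

379.186 mg/L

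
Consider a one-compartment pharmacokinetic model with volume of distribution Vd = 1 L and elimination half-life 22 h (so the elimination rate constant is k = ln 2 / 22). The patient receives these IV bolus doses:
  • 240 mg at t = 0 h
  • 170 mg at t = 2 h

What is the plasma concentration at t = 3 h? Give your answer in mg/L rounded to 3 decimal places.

383.082 mg/L

k = ln 2 / 22 = 0.03151 per h
Dose 1 (240 mg at t=0 h): 240·exp(−0.03151·3) = 218.354 mg/L
Dose 2 (170 mg at t=2 h): 170·exp(−0.03151·1) = 164.727 mg/L
C(3) = 218.354 + 164.727 = 383.082 mg/L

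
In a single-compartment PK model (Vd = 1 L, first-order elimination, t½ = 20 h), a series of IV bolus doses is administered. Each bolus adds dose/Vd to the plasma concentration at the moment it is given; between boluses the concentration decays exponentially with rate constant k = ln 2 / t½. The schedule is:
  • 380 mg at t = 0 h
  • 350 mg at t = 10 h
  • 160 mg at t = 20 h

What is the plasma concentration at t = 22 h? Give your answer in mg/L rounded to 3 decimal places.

557.475 mg/L

k = ln 2 / 20 = 0.03466 per h
Dose 1 (380 mg at t=0 h): 380·exp(−0.03466·22) = 177.276 mg/L
Dose 2 (350 mg at t=10 h): 350·exp(−0.03466·12) = 230.914 mg/L
Dose 3 (160 mg at t=20 h): 160·exp(−0.03466·2) = 149.285 mg/L
C(22) = 177.276 + 230.914 + 149.285 = 557.475 mg/L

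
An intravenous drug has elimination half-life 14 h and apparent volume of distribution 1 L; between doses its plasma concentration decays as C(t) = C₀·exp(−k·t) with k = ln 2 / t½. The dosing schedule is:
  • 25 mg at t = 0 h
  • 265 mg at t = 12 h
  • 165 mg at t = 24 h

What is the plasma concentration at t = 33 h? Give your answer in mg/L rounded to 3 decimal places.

k = ln 2 / 14 = 0.04951 per h
Dose 1 (25 mg at t=0 h): 25·exp(−0.04951·33) = 4.879 mg/L
Dose 2 (265 mg at t=12 h): 265·exp(−0.04951·21) = 93.692 mg/L
Dose 3 (165 mg at t=24 h): 165·exp(−0.04951·9) = 105.673 mg/L
C(33) = 4.879 + 93.692 + 105.673 = 204.244 mg/L

204.244 mg/L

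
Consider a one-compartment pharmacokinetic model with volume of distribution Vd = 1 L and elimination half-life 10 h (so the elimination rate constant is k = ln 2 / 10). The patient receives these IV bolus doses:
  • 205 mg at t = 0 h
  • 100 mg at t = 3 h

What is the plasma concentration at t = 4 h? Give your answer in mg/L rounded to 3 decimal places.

248.664 mg/L

k = ln 2 / 10 = 0.06931 per h
Dose 1 (205 mg at t=0 h): 205·exp(−0.06931·4) = 155.361 mg/L
Dose 2 (100 mg at t=3 h): 100·exp(−0.06931·1) = 93.303 mg/L
C(4) = 155.361 + 93.303 = 248.664 mg/L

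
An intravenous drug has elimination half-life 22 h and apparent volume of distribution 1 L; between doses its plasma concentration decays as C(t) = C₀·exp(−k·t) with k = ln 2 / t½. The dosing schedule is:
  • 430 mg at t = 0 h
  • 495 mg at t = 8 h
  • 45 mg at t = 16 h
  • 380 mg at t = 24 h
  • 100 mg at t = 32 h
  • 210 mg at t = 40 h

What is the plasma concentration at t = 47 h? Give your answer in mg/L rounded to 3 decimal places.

k = ln 2 / 22 = 0.03151 per h
Dose 1 (430 mg at t=0 h): 430·exp(−0.03151·47) = 97.805 mg/L
Dose 2 (495 mg at t=8 h): 495·exp(−0.03151·39) = 144.864 mg/L
Dose 3 (45 mg at t=16 h): 45·exp(−0.03151·31) = 16.945 mg/L
Dose 4 (380 mg at t=24 h): 380·exp(−0.03151·23) = 184.107 mg/L
Dose 5 (100 mg at t=32 h): 100·exp(−0.03151·15) = 62.338 mg/L
Dose 6 (210 mg at t=40 h): 210·exp(−0.03151·7) = 168.437 mg/L
C(47) = 97.805 + 144.864 + 16.945 + 184.107 + 62.338 + 168.437 = 674.495 mg/L

674.495 mg/L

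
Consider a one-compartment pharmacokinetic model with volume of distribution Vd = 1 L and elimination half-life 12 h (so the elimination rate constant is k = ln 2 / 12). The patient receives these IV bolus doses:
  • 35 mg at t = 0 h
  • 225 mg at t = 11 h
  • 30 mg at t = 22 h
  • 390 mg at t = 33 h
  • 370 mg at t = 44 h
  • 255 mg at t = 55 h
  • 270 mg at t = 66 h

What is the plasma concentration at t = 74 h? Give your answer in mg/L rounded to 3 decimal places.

k = ln 2 / 12 = 0.05776 per h
Dose 1 (35 mg at t=0 h): 35·exp(−0.05776·74) = 0.487 mg/L
Dose 2 (225 mg at t=11 h): 225·exp(−0.05776·63) = 5.913 mg/L
Dose 3 (30 mg at t=22 h): 30·exp(−0.05776·52) = 1.488 mg/L
Dose 4 (390 mg at t=33 h): 390·exp(−0.05776·41) = 36.521 mg/L
Dose 5 (370 mg at t=44 h): 370·exp(−0.05776·30) = 65.407 mg/L
Dose 6 (255 mg at t=55 h): 255·exp(−0.05776·19) = 85.096 mg/L
Dose 7 (270 mg at t=66 h): 270·exp(−0.05776·8) = 170.089 mg/L
C(74) = 0.487 + 5.913 + 1.488 + 36.521 + 65.407 + 85.096 + 170.089 = 365.002 mg/L

365.002 mg/L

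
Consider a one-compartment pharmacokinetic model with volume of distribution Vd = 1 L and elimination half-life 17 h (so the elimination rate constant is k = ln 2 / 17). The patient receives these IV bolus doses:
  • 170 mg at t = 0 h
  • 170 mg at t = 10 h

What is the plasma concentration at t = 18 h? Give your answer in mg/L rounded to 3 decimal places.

k = ln 2 / 17 = 0.04077 per h
Dose 1 (170 mg at t=0 h): 170·exp(−0.04077·18) = 81.604 mg/L
Dose 2 (170 mg at t=10 h): 170·exp(−0.04077·8) = 122.684 mg/L
C(18) = 81.604 + 122.684 = 204.288 mg/L

204.288 mg/L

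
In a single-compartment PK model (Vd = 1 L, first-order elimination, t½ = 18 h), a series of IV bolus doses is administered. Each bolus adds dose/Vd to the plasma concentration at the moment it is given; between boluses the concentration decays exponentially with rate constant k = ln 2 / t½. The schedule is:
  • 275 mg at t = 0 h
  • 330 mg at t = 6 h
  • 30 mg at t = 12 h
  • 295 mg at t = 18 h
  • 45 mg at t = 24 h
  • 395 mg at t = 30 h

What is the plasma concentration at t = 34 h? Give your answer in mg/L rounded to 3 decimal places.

727.916 mg/L

k = ln 2 / 18 = 0.03851 per h
Dose 1 (275 mg at t=0 h): 275·exp(−0.03851·34) = 74.254 mg/L
Dose 2 (330 mg at t=6 h): 330·exp(−0.03851·28) = 112.265 mg/L
Dose 3 (30 mg at t=12 h): 30·exp(−0.03851·22) = 12.859 mg/L
Dose 4 (295 mg at t=18 h): 295·exp(−0.03851·16) = 159.309 mg/L
Dose 5 (45 mg at t=24 h): 45·exp(−0.03851·10) = 30.618 mg/L
Dose 6 (395 mg at t=30 h): 395·exp(−0.03851·4) = 338.611 mg/L
C(34) = 74.254 + 112.265 + 12.859 + 159.309 + 30.618 + 338.611 = 727.916 mg/L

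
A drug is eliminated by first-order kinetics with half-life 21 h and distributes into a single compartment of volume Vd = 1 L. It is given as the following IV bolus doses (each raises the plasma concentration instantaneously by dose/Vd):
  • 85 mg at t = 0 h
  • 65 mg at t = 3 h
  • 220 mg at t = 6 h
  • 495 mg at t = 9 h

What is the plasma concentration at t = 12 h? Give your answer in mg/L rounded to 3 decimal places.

k = ln 2 / 21 = 0.03301 per h
Dose 1 (85 mg at t=0 h): 85·exp(−0.03301·12) = 57.201 mg/L
Dose 2 (65 mg at t=3 h): 65·exp(−0.03301·9) = 48.295 mg/L
Dose 3 (220 mg at t=6 h): 220·exp(−0.03301·6) = 180.474 mg/L
Dose 4 (495 mg at t=9 h): 495·exp(−0.03301·3) = 448.333 mg/L
C(12) = 57.201 + 48.295 + 180.474 + 448.333 = 734.303 mg/L

734.303 mg/L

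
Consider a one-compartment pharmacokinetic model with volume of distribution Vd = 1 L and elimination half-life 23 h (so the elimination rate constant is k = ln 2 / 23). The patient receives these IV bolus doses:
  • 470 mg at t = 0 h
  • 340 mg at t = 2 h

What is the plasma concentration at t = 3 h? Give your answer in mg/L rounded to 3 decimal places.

k = ln 2 / 23 = 0.03014 per h
Dose 1 (470 mg at t=0 h): 470·exp(−0.03014·3) = 429.371 mg/L
Dose 2 (340 mg at t=2 h): 340·exp(−0.03014·1) = 329.906 mg/L
C(3) = 429.371 + 329.906 = 759.278 mg/L

759.278 mg/L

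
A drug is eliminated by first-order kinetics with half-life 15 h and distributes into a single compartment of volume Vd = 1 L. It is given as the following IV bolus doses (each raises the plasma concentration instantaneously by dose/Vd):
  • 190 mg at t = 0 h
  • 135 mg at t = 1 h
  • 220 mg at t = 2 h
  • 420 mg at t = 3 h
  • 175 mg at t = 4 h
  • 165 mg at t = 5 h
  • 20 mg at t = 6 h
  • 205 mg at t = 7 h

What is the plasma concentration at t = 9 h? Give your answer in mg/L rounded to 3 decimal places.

k = ln 2 / 15 = 0.04621 per h
Dose 1 (190 mg at t=0 h): 190·exp(−0.04621·9) = 125.353 mg/L
Dose 2 (135 mg at t=1 h): 135·exp(−0.04621·8) = 93.279 mg/L
Dose 3 (220 mg at t=2 h): 220·exp(−0.04621·7) = 159.200 mg/L
Dose 4 (420 mg at t=3 h): 420·exp(−0.04621·6) = 318.300 mg/L
Dose 5 (175 mg at t=4 h): 175·exp(−0.04621·5) = 138.898 mg/L
Dose 6 (165 mg at t=5 h): 165·exp(−0.04621·4) = 137.154 mg/L
Dose 7 (20 mg at t=6 h): 20·exp(−0.04621·3) = 17.411 mg/L
Dose 8 (205 mg at t=7 h): 205·exp(−0.04621·2) = 186.903 mg/L
C(9) = 125.353 + 93.279 + 159.200 + 318.300 + 138.898 + 137.154 + 17.411 + 186.903 = 1176.498 mg/L

1176.498 mg/L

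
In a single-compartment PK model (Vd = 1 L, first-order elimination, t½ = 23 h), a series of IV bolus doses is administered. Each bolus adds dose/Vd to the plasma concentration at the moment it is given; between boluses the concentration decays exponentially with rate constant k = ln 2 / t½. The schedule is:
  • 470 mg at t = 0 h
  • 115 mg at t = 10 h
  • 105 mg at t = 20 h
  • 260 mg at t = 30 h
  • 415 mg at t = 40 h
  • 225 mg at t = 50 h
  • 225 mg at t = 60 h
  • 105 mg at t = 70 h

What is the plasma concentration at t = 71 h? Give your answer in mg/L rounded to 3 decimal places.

717.690 mg/L

k = ln 2 / 23 = 0.03014 per h
Dose 1 (470 mg at t=0 h): 470·exp(−0.03014·71) = 55.314 mg/L
Dose 2 (115 mg at t=10 h): 115·exp(−0.03014·61) = 18.294 mg/L
Dose 3 (105 mg at t=20 h): 105·exp(−0.03014·51) = 22.578 mg/L
Dose 4 (260 mg at t=30 h): 260·exp(−0.03014·41) = 75.571 mg/L
Dose 5 (415 mg at t=40 h): 415·exp(−0.03014·31) = 163.047 mg/L
Dose 6 (225 mg at t=50 h): 225·exp(−0.03014·21) = 119.489 mg/L
Dose 7 (225 mg at t=60 h): 225·exp(−0.03014·11) = 161.515 mg/L
Dose 8 (105 mg at t=70 h): 105·exp(−0.03014·1) = 101.883 mg/L
C(71) = 55.314 + 18.294 + 22.578 + 75.571 + 163.047 + 119.489 + 161.515 + 101.883 = 717.690 mg/L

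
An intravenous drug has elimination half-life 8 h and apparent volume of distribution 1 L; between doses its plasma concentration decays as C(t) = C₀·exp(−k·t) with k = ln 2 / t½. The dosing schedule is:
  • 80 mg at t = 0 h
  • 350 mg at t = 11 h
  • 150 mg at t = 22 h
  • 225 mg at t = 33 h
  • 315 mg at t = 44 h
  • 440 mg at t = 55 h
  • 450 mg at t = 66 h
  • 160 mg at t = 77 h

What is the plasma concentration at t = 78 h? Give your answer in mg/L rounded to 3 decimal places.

k = ln 2 / 8 = 0.08664 per h
Dose 1 (80 mg at t=0 h): 80·exp(−0.08664·78) = 0.093 mg/L
Dose 2 (350 mg at t=11 h): 350·exp(−0.08664·67) = 1.054 mg/L
Dose 3 (150 mg at t=22 h): 150·exp(−0.08664·56) = 1.172 mg/L
Dose 4 (225 mg at t=33 h): 225·exp(−0.08664·45) = 4.559 mg/L
Dose 5 (315 mg at t=44 h): 315·exp(−0.08664·34) = 16.555 mg/L
Dose 6 (440 mg at t=55 h): 440·exp(−0.08664·23) = 59.978 mg/L
Dose 7 (450 mg at t=66 h): 450·exp(−0.08664·12) = 159.099 mg/L
Dose 8 (160 mg at t=77 h): 160·exp(−0.08664·1) = 146.721 mg/L
C(78) = 0.093 + 1.054 + 1.172 + 4.559 + 16.555 + 59.978 + 159.099 + 146.721 = 389.231 mg/L

389.231 mg/L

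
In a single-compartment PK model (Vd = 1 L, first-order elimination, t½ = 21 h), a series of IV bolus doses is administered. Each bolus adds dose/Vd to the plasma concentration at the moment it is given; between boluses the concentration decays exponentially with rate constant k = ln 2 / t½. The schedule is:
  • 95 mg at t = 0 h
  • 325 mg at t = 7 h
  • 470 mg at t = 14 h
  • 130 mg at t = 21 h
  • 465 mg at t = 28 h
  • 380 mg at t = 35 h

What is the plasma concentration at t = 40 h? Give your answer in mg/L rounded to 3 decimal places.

k = ln 2 / 21 = 0.03301 per h
Dose 1 (95 mg at t=0 h): 95·exp(−0.03301·40) = 25.371 mg/L
Dose 2 (325 mg at t=7 h): 325·exp(−0.03301·33) = 109.354 mg/L
Dose 3 (470 mg at t=14 h): 470·exp(−0.03301·26) = 199.248 mg/L
Dose 4 (130 mg at t=21 h): 130·exp(−0.03301·19) = 69.436 mg/L
Dose 5 (465 mg at t=28 h): 465·exp(−0.03301·12) = 312.922 mg/L
Dose 6 (380 mg at t=35 h): 380·exp(−0.03301·5) = 322.188 mg/L
C(40) = 25.371 + 109.354 + 199.248 + 69.436 + 312.922 + 322.188 = 1038.519 mg/L

1038.519 mg/L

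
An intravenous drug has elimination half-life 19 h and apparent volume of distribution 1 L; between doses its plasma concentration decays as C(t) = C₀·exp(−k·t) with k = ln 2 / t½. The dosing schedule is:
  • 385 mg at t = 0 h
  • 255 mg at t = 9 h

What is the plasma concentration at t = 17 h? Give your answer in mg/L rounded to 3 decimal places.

k = ln 2 / 19 = 0.03648 per h
Dose 1 (385 mg at t=0 h): 385·exp(−0.03648·17) = 207.070 mg/L
Dose 2 (255 mg at t=9 h): 255·exp(−0.03648·8) = 190.454 mg/L
C(17) = 207.070 + 190.454 = 397.525 mg/L

397.525 mg/L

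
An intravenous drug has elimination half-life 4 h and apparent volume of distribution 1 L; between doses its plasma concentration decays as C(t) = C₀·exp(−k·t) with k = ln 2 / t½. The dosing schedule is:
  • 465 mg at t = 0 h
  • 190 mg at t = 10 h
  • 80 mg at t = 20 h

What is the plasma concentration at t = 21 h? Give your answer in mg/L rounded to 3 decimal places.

k = ln 2 / 4 = 0.17329 per h
Dose 1 (465 mg at t=0 h): 465·exp(−0.17329·21) = 12.219 mg/L
Dose 2 (190 mg at t=10 h): 190·exp(−0.17329·11) = 28.244 mg/L
Dose 3 (80 mg at t=20 h): 80·exp(−0.17329·1) = 67.272 mg/L
C(21) = 12.219 + 28.244 + 67.272 = 107.735 mg/L

107.735 mg/L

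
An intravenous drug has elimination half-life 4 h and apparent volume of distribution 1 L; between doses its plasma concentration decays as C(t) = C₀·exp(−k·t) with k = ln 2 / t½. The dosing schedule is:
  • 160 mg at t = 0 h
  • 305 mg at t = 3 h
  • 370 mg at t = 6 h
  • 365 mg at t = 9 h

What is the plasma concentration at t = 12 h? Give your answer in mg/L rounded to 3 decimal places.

k = ln 2 / 4 = 0.17329 per h
Dose 1 (160 mg at t=0 h): 160·exp(−0.17329·12) = 20.000 mg/L
Dose 2 (305 mg at t=3 h): 305·exp(−0.17329·9) = 64.118 mg/L
Dose 3 (370 mg at t=6 h): 370·exp(−0.17329·6) = 130.815 mg/L
Dose 4 (365 mg at t=9 h): 365·exp(−0.17329·3) = 217.030 mg/L
C(12) = 20.000 + 64.118 + 130.815 + 217.030 = 431.963 mg/L

431.963 mg/L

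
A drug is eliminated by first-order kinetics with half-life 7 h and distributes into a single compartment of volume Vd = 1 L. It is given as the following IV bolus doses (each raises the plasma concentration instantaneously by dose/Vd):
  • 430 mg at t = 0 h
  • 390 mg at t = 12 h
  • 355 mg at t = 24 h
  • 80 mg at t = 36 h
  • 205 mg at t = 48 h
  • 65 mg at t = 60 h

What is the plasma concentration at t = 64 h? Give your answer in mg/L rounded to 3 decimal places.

100.570 mg/L

k = ln 2 / 7 = 0.09902 per h
Dose 1 (430 mg at t=0 h): 430·exp(−0.09902·64) = 0.761 mg/L
Dose 2 (390 mg at t=12 h): 390·exp(−0.09902·52) = 2.264 mg/L
Dose 3 (355 mg at t=24 h): 355·exp(−0.09902·40) = 6.762 mg/L
Dose 4 (80 mg at t=36 h): 80·exp(−0.09902·28) = 5.000 mg/L
Dose 5 (205 mg at t=48 h): 205·exp(−0.09902·16) = 42.042 mg/L
Dose 6 (65 mg at t=60 h): 65·exp(−0.09902·4) = 43.742 mg/L
C(64) = 0.761 + 2.264 + 6.762 + 5.000 + 42.042 + 43.742 = 100.570 mg/L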